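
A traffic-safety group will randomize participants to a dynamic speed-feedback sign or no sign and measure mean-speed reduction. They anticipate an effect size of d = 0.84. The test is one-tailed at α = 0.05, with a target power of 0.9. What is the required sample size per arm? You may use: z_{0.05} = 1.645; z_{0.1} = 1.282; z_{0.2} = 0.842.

n = 25 per group

For two independent groups with equal n: n = 2·((z_{α} + z_β) / d)².
z_{α} + z_β = 1.645 + 1.282 = 2.927.
n = 2 × (2.927 / 0.84)² = 2 × 3.485² = 2 × 12.14 = 24.3.
Round up to the next whole participant.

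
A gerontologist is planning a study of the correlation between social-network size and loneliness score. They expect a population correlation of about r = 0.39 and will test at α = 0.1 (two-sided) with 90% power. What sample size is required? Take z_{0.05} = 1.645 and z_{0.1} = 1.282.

n = 54

Fisher's z: C = ½·ln((1+r)/(1−r)) = ½·ln(2.2787) = 0.4118.
n = ((z_{α/2} + z_β)/C)² + 3.
(1.645 + 1.282) / 0.4118 = 2.927 / 0.4118 = 7.108.
n = 7.108² + 3 = 50.52 + 3 = 53.5.
Round up.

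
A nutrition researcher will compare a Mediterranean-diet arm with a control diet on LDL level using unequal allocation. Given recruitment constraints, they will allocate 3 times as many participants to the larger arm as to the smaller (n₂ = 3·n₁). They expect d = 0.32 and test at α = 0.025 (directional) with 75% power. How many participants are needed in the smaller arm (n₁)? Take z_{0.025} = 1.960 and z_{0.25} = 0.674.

With allocation ratio k = n₂/n₁ = 3, Var(x̄₁−x̄₂) = σ²(1/n₁ + 1/(k·n₁)) = σ²·(k+1)/(k·n₁).
So n₁ = (1 + 1/k)·((z_{α} + z_β)/d)² = 1.333 × (2.634/0.32)².
n₁ = 1.333 × 67.75 = 90.3.
Round up: n₁ = 91, giving n₂ = 3 × 91 = 273.

n₁ = 91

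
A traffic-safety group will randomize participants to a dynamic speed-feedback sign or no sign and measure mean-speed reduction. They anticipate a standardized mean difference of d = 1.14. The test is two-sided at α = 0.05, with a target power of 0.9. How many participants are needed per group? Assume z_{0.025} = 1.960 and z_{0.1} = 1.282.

n = 17 per group

For two independent groups with equal n: n = 2·((z_{α/2} + z_β) / d)².
z_{α/2} + z_β = 1.960 + 1.282 = 3.242.
n = 2 × (3.242 / 1.14)² = 2 × 2.844² = 2 × 8.09 = 16.2.
Round up to the next whole participant.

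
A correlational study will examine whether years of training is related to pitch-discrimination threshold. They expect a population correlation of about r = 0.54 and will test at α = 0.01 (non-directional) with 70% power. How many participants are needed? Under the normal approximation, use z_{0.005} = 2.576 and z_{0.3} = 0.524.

Fisher's z: C = ½·ln((1+r)/(1−r)) = ½·ln(3.3478) = 0.6042.
n = ((z_{α/2} + z_β)/C)² + 3.
(2.576 + 0.524) / 0.6042 = 3.100 / 0.6042 = 5.131.
n = 5.131² + 3 = 26.32 + 3 = 29.3.
Round up.

n = 30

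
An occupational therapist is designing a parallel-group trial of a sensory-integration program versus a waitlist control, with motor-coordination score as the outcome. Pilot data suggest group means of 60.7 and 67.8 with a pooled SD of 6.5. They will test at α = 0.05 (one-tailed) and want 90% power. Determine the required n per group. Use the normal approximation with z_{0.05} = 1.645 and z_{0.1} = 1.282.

Cohen's d = |M₁ − M₂| / SD_pooled = |60.7 − 67.8| / 6.5 = 7.1 / 6.5 = 1.092.
For two independent groups with equal n: n = 2·((z_{α} + z_β) / d)².
z_{α} + z_β = 1.645 + 1.282 = 2.927.
n = 2 × (2.927 / 1.092)² = 2 × 2.680² = 2 × 7.18 = 14.4.
Round up to the next whole participant.

n = 15 per group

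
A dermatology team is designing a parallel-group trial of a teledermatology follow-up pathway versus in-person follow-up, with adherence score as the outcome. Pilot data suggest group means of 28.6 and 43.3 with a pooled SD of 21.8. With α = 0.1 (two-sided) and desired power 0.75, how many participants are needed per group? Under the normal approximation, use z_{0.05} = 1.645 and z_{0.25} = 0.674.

Cohen's d = |M₁ − M₂| / SD_pooled = |28.6 − 43.3| / 21.8 = 14.7 / 21.8 = 0.674.
For two independent groups with equal n: n = 2·((z_{α/2} + z_β) / d)².
z_{α/2} + z_β = 1.645 + 0.674 = 2.319.
n = 2 × (2.319 / 0.674)² = 2 × 3.441² = 2 × 11.84 = 23.7.
Round up to the next whole participant.

n = 24 per group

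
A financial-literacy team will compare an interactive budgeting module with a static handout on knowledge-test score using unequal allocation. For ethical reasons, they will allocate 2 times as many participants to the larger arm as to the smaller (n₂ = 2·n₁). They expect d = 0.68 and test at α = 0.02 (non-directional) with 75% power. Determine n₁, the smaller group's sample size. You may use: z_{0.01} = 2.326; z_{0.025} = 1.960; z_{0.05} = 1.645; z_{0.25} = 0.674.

n₁ = 30

With allocation ratio k = n₂/n₁ = 2, Var(x̄₁−x̄₂) = σ²(1/n₁ + 1/(k·n₁)) = σ²·(k+1)/(k·n₁).
So n₁ = (1 + 1/k)·((z_{α/2} + z_β)/d)² = 1.500 × (3.000/0.68)².
n₁ = 1.500 × 19.46 = 29.2.
Round up: n₁ = 30, giving n₂ = 2 × 30 = 60.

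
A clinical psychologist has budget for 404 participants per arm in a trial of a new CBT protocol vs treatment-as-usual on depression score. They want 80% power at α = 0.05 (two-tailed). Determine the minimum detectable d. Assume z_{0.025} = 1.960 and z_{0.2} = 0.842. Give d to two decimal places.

d_min ≈ 0.20

For two independent groups of n = 404 each: d_min = (z_{α/2} + z_β)·√(2/n).
z-sum = 1.960 + 0.842 = 2.802.
d_min = 2.802 × √(2/404) = 2.802 × 0.0704 = 0.197.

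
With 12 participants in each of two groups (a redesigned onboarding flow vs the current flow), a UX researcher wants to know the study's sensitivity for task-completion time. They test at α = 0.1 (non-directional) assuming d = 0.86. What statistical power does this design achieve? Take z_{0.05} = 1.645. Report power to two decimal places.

For two equal groups, power = Φ(d·√(n/2) − z_{α/2}).
d·√(n/2) = 0.86 × √(12/2) = 0.86 × 2.449 = 2.107.
z_β = 2.107 − 1.645 = 0.462.
Power = Φ(0.462) = 0.678.

power ≈ 0.68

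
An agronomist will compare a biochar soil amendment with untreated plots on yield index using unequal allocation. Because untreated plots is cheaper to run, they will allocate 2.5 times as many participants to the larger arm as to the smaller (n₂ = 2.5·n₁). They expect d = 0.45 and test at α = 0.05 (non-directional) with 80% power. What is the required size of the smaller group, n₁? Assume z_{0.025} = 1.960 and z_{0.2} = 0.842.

With allocation ratio k = n₂/n₁ = 2.5, Var(x̄₁−x̄₂) = σ²(1/n₁ + 1/(k·n₁)) = σ²·(k+1)/(k·n₁).
So n₁ = (1 + 1/k)·((z_{α/2} + z_β)/d)² = 1.400 × (2.802/0.45)².
n₁ = 1.400 × 38.77 = 54.3.
Round up: n₁ = 55, giving n₂ = ⌈2.5 × 55⌉ = ⌈137.5⌉ = 138.

n₁ = 55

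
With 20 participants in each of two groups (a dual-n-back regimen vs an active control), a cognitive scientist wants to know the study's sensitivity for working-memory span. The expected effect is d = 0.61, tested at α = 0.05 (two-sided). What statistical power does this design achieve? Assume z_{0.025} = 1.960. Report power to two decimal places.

For two equal groups, power = Φ(d·√(n/2) − z_{α/2}).
d·√(n/2) = 0.61 × √(20/2) = 0.61 × 3.162 = 1.929.
z_β = 1.929 − 1.960 = -0.031.
Power = Φ(-0.031) = 0.488.

power ≈ 0.49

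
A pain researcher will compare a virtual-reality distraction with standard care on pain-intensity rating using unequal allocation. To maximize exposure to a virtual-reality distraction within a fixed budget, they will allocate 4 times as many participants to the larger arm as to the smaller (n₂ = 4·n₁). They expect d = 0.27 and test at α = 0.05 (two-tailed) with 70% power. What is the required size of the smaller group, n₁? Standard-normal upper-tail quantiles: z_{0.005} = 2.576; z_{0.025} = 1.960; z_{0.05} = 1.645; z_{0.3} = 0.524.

With allocation ratio k = n₂/n₁ = 4, Var(x̄₁−x̄₂) = σ²(1/n₁ + 1/(k·n₁)) = σ²·(k+1)/(k·n₁).
So n₁ = (1 + 1/k)·((z_{α/2} + z_β)/d)² = 1.250 × (2.484/0.27)².
n₁ = 1.250 × 84.64 = 105.8.
Round up: n₁ = 106, giving n₂ = 4 × 106 = 424.

n₁ = 106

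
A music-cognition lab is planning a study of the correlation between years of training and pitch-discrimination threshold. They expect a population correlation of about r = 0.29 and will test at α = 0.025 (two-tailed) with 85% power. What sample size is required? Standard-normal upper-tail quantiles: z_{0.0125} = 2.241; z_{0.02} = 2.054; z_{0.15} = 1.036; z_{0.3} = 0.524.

Fisher's z: C = ½·ln((1+r)/(1−r)) = ½·ln(1.8169) = 0.2986.
n = ((z_{α/2} + z_β)/C)² + 3.
(2.241 + 1.036) / 0.2986 = 3.277 / 0.2986 = 10.975.
n = 10.975² + 3 = 120.44 + 3 = 123.4.
Round up.

n = 124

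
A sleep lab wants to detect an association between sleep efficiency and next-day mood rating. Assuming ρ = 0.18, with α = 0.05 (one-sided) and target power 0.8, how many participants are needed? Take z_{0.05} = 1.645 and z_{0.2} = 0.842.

n = 190

Fisher's z: C = ½·ln((1+r)/(1−r)) = ½·ln(1.4390) = 0.1820.
n = ((z_{α} + z_β)/C)² + 3.
(1.645 + 0.842) / 0.1820 = 2.487 / 0.1820 = 13.665.
n = 13.665² + 3 = 186.73 + 3 = 189.7.
Round up.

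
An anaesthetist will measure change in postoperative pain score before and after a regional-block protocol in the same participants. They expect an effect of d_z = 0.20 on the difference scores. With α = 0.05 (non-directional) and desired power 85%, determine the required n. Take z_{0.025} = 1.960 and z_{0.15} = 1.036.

For a paired (one-sample on differences) test: n = ((z_{α/2} + z_β) / d)².
z_{α/2} + z_β = 1.960 + 1.036 = 2.996.
n = (2.996 / 0.20)² = 14.980² = 224.40.
Round up.

n = 225 pairs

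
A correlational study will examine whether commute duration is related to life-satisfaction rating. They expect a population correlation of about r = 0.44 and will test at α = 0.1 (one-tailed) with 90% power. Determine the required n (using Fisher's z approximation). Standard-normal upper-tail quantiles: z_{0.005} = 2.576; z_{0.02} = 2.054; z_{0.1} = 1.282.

Fisher's z: C = ½·ln((1+r)/(1−r)) = ½·ln(2.5714) = 0.4722.
n = ((z_{α} + z_β)/C)² + 3.
(1.282 + 1.282) / 0.4722 = 2.564 / 0.4722 = 5.430.
n = 5.430² + 3 = 29.48 + 3 = 32.5.
Round up.

n = 33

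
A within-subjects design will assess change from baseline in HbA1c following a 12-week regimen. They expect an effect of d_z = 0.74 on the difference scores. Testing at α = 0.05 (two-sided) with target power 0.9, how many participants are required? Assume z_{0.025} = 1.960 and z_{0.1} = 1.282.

For a paired (one-sample on differences) test: n = ((z_{α/2} + z_β) / d)².
z_{α/2} + z_β = 1.960 + 1.282 = 3.242.
n = (3.242 / 0.74)² = 4.381² = 19.19.
Round up.

n = 20 pairs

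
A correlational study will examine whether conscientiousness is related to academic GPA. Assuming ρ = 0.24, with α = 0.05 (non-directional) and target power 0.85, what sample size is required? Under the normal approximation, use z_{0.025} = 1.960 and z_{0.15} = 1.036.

n = 153

Fisher's z: C = ½·ln((1+r)/(1−r)) = ½·ln(1.6316) = 0.2448.
n = ((z_{α/2} + z_β)/C)² + 3.
(1.960 + 1.036) / 0.2448 = 2.996 / 0.2448 = 12.239.
n = 12.239² + 3 = 149.78 + 3 = 152.8.
Round up.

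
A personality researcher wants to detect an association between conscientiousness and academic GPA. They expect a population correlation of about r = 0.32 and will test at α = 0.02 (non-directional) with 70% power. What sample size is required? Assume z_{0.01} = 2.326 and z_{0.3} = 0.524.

Fisher's z: C = ½·ln((1+r)/(1−r)) = ½·ln(1.9412) = 0.3316.
n = ((z_{α/2} + z_β)/C)² + 3.
(2.326 + 0.524) / 0.3316 = 2.850 / 0.3316 = 8.595.
n = 8.595² + 3 = 73.87 + 3 = 76.9.
Round up.

n = 77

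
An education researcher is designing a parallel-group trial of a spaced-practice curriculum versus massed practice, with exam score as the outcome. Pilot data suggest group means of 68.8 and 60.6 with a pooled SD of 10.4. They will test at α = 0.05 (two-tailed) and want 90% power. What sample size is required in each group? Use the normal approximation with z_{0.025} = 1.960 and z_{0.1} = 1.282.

n = 34 per group

Cohen's d = |M₁ − M₂| / SD_pooled = |68.8 − 60.6| / 10.4 = 8.2 / 10.4 = 0.788.
For two independent groups with equal n: n = 2·((z_{α/2} + z_β) / d)².
z_{α/2} + z_β = 1.960 + 1.282 = 3.242.
n = 2 × (3.242 / 0.788)² = 2 × 4.114² = 2 × 16.93 = 33.9.
Round up to the next whole participant.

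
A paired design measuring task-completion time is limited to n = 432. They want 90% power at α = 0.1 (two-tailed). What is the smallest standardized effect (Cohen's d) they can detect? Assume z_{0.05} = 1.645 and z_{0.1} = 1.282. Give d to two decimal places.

d_min ≈ 0.14

For a single sample (or paired design) of n = 432: d_min = (z_{α/2} + z_β)/√n.
z-sum = 1.645 + 1.282 = 2.927.
d_min = 2.927 / √432 = 2.927 / 20.785 = 0.141.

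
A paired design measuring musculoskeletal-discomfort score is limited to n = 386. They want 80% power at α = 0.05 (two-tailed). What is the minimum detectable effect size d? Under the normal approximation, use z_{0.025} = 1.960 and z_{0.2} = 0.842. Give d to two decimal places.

d_min ≈ 0.14

For a single sample (or paired design) of n = 386: d_min = (z_{α/2} + z_β)/√n.
z-sum = 1.960 + 0.842 = 2.802.
d_min = 2.802 / √386 = 2.802 / 19.647 = 0.143.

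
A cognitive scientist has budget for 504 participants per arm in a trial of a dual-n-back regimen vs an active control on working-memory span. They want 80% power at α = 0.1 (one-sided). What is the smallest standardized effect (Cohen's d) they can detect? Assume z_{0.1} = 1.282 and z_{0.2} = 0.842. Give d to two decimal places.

d_min ≈ 0.13

For two independent groups of n = 504 each: d_min = (z_{α} + z_β)·√(2/n).
z-sum = 1.282 + 0.842 = 2.124.
d_min = 2.124 × √(2/504) = 2.124 × 0.0630 = 0.134.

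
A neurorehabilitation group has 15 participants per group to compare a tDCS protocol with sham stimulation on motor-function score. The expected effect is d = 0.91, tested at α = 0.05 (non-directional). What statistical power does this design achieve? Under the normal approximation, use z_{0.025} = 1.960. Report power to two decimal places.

For two equal groups, power = Φ(d·√(n/2) − z_{α/2}).
d·√(n/2) = 0.91 × √(15/2) = 0.91 × 2.739 = 2.492.
z_β = 2.492 − 1.960 = 0.532.
Power = Φ(0.532) = 0.703.

power ≈ 0.70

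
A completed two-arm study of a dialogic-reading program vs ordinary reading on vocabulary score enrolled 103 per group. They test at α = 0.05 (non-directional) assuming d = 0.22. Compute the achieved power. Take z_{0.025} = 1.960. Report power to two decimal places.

power ≈ 0.35

For two equal groups, power = Φ(d·√(n/2) − z_{α/2}).
d·√(n/2) = 0.22 × √(103/2) = 0.22 × 7.176 = 1.579.
z_β = 1.579 − 1.960 = -0.381.
Power = Φ(-0.381) = 0.352.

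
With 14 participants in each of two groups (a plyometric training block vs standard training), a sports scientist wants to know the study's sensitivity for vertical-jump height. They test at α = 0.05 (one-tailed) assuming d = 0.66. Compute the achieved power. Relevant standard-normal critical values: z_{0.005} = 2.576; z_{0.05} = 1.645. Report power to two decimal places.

power ≈ 0.54

For two equal groups, power = Φ(d·√(n/2) − z_{α}).
d·√(n/2) = 0.66 × √(14/2) = 0.66 × 2.646 = 1.746.
z_β = 1.746 − 1.645 = 0.101.
Power = Φ(0.101) = 0.540.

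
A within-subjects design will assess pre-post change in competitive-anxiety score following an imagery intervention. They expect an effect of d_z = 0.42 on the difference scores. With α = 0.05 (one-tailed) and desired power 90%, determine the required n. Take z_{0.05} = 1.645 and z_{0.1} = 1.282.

For a paired (one-sample on differences) test: n = ((z_{α} + z_β) / d)².
z_{α} + z_β = 1.645 + 1.282 = 2.927.
n = (2.927 / 0.42)² = 6.969² = 48.57.
Round up.

n = 49 pairs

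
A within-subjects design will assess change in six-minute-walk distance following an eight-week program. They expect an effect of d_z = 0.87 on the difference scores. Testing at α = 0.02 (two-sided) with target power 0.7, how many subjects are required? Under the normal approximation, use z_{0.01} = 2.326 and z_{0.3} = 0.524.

n = 11 pairs

For a paired (one-sample on differences) test: n = ((z_{α/2} + z_β) / d)².
z_{α/2} + z_β = 2.326 + 0.524 = 2.850.
n = (2.850 / 0.87)² = 3.276² = 10.73.
Round up.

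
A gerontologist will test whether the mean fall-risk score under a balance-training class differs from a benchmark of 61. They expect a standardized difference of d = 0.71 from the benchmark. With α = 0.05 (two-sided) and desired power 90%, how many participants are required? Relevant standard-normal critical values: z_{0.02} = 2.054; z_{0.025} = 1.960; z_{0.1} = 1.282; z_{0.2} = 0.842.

For a one-sample test: n = ((z_{α/2} + z_β) / d)².
z_{α/2} + z_β = 1.960 + 1.282 = 3.242.
n = (3.242 / 0.71)² = 4.566² = 20.85.
Round up.

n = 21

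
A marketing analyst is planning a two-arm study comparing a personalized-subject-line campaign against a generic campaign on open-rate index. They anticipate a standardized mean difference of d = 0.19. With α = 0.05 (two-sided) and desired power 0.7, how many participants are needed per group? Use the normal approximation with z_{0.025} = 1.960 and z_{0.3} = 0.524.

For two independent groups with equal n: n = 2·((z_{α/2} + z_β) / d)².
z_{α/2} + z_β = 1.960 + 0.524 = 2.484.
n = 2 × (2.484 / 0.19)² = 2 × 13.074² = 2 × 170.92 = 341.8.
Round up to the next whole participant.

n = 342 per group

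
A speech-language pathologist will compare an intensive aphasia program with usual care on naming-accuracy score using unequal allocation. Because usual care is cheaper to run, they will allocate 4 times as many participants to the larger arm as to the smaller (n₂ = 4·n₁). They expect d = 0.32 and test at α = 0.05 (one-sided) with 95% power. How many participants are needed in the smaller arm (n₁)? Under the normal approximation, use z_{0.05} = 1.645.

n₁ = 133

With allocation ratio k = n₂/n₁ = 4, Var(x̄₁−x̄₂) = σ²(1/n₁ + 1/(k·n₁)) = σ²·(k+1)/(k·n₁).
So n₁ = (1 + 1/k)·((z_{α} + z_β)/d)² = 1.250 × (3.290/0.32)².
n₁ = 1.250 × 105.70 = 132.1.
Round up: n₁ = 133, giving n₂ = 4 × 133 = 532.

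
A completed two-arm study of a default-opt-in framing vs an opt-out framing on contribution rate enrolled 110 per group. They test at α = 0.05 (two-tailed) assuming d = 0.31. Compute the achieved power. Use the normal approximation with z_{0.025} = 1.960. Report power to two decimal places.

For two equal groups, power = Φ(d·√(n/2) − z_{α/2}).
d·√(n/2) = 0.31 × √(110/2) = 0.31 × 7.416 = 2.299.
z_β = 2.299 − 1.960 = 0.339.
Power = Φ(0.339) = 0.633.

power ≈ 0.63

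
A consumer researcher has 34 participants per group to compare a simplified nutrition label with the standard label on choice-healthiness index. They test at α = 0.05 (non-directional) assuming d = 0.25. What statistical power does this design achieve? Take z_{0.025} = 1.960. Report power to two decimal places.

For two equal groups, power = Φ(d·√(n/2) − z_{α/2}).
d·√(n/2) = 0.25 × √(34/2) = 0.25 × 4.123 = 1.031.
z_β = 1.031 − 1.960 = -0.929.
Power = Φ(-0.929) = 0.176.

power ≈ 0.18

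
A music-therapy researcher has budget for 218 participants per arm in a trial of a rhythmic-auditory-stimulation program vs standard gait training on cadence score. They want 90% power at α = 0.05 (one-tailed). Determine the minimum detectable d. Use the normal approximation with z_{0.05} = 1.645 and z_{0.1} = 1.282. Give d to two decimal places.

d_min ≈ 0.28

For two independent groups of n = 218 each: d_min = (z_{α} + z_β)·√(2/n).
z-sum = 1.645 + 1.282 = 2.927.
d_min = 2.927 × √(2/218) = 2.927 × 0.0958 = 0.280.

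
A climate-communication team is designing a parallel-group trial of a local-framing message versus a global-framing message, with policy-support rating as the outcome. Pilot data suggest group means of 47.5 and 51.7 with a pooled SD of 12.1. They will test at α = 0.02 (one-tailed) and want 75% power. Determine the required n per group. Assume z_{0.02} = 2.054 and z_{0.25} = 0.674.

Cohen's d = |M₁ − M₂| / SD_pooled = |47.5 − 51.7| / 12.1 = 4.2 / 12.1 = 0.347.
For two independent groups with equal n: n = 2·((z_{α} + z_β) / d)².
z_{α} + z_β = 2.054 + 0.674 = 2.728.
n = 2 × (2.728 / 0.347)² = 2 × 7.862² = 2 × 61.81 = 123.6.
Round up to the next whole participant.

n = 124 per group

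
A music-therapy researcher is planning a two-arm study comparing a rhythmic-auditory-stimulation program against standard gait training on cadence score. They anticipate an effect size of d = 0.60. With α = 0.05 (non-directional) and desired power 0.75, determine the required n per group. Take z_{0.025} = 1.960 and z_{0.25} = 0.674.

n = 39 per group

For two independent groups with equal n: n = 2·((z_{α/2} + z_β) / d)².
z_{α/2} + z_β = 1.960 + 0.674 = 2.634.
n = 2 × (2.634 / 0.60)² = 2 × 4.390² = 2 × 19.27 = 38.5.
Round up to the next whole participant.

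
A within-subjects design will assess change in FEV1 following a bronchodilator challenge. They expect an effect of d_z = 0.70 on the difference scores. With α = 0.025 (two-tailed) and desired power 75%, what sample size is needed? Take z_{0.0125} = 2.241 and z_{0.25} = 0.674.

For a paired (one-sample on differences) test: n = ((z_{α/2} + z_β) / d)².
z_{α/2} + z_β = 2.241 + 0.674 = 2.915.
n = (2.915 / 0.70)² = 4.164² = 17.34.
Round up.

n = 18 pairs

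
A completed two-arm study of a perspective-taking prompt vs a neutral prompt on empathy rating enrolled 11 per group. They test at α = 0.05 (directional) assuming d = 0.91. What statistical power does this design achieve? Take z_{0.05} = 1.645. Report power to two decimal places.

power ≈ 0.69

For two equal groups, power = Φ(d·√(n/2) − z_{α}).
d·√(n/2) = 0.91 × √(11/2) = 0.91 × 2.345 = 2.134.
z_β = 2.134 − 1.645 = 0.489.
Power = Φ(0.489) = 0.688.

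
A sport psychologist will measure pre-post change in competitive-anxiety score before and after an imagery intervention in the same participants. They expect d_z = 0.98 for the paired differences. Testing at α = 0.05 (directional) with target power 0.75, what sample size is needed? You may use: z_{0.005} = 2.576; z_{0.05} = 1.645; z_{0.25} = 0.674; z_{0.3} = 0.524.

For a paired (one-sample on differences) test: n = ((z_{α} + z_β) / d)².
z_{α} + z_β = 1.645 + 0.674 = 2.319.
n = (2.319 / 0.98)² = 2.366² = 5.60.
Round up.

n = 6 pairs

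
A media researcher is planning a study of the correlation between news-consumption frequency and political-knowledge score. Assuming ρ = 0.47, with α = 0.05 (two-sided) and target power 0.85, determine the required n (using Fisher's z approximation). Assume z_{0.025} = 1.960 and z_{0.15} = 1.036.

n = 38

Fisher's z: C = ½·ln((1+r)/(1−r)) = ½·ln(2.7736) = 0.5101.
n = ((z_{α/2} + z_β)/C)² + 3.
(1.960 + 1.036) / 0.5101 = 2.996 / 0.5101 = 5.873.
n = 5.873² + 3 = 34.50 + 3 = 37.5.
Round up.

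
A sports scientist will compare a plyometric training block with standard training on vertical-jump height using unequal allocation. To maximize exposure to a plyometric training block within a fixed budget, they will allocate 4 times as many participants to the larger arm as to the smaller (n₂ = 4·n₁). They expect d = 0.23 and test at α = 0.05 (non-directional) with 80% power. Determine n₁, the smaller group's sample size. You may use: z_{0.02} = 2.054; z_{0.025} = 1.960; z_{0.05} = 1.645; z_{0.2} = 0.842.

n₁ = 186

With allocation ratio k = n₂/n₁ = 4, Var(x̄₁−x̄₂) = σ²(1/n₁ + 1/(k·n₁)) = σ²·(k+1)/(k·n₁).
So n₁ = (1 + 1/k)·((z_{α/2} + z_β)/d)² = 1.250 × (2.802/0.23)².
n₁ = 1.250 × 148.42 = 185.5.
Round up: n₁ = 186, giving n₂ = 4 × 186 = 744.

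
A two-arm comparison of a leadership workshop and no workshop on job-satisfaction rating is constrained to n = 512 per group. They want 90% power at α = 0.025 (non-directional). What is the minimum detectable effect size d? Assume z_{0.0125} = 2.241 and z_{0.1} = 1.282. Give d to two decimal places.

For two independent groups of n = 512 each: d_min = (z_{α/2} + z_β)·√(2/n).
z-sum = 2.241 + 1.282 = 3.523.
d_min = 3.523 × √(2/512) = 3.523 × 0.0625 = 0.220.

d_min ≈ 0.22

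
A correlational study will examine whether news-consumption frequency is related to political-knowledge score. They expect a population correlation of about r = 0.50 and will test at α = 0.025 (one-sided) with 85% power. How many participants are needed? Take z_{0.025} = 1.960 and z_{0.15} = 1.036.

Fisher's z: C = ½·ln((1+r)/(1−r)) = ½·ln(3.0000) = 0.5493.
n = ((z_{α} + z_β)/C)² + 3.
(1.960 + 1.036) / 0.5493 = 2.996 / 0.5493 = 5.454.
n = 5.454² + 3 = 29.75 + 3 = 32.7.
Round up.

n = 33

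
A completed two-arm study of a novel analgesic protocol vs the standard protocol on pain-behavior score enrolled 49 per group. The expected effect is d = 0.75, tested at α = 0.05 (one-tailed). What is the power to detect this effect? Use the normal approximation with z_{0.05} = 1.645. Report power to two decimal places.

power ≈ 0.98

For two equal groups, power = Φ(d·√(n/2) − z_{α}).
d·√(n/2) = 0.75 × √(49/2) = 0.75 × 4.950 = 3.712.
z_β = 3.712 − 1.645 = 2.067.
Power = Φ(2.067) = 0.981.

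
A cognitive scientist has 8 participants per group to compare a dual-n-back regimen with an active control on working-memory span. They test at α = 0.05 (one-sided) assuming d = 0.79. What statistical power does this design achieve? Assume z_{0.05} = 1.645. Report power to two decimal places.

For two equal groups, power = Φ(d·√(n/2) − z_{α}).
d·√(n/2) = 0.79 × √(8/2) = 0.79 × 2.000 = 1.580.
z_β = 1.580 − 1.645 = -0.065.
Power = Φ(-0.065) = 0.474.

power ≈ 0.47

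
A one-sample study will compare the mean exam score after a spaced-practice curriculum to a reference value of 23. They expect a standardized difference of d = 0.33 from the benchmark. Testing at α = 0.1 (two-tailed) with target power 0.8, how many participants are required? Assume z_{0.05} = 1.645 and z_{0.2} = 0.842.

n = 57

For a one-sample test: n = ((z_{α/2} + z_β) / d)².
z_{α/2} + z_β = 1.645 + 0.842 = 2.487.
n = (2.487 / 0.33)² = 7.536² = 56.80.
Round up.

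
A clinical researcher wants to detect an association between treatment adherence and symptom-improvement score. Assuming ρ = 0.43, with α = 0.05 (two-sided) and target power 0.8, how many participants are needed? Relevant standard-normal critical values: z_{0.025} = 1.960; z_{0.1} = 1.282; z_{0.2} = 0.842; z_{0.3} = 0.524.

n = 41

Fisher's z: C = ½·ln((1+r)/(1−r)) = ½·ln(2.5088) = 0.4599.
n = ((z_{α/2} + z_β)/C)² + 3.
(1.960 + 0.842) / 0.4599 = 2.802 / 0.4599 = 6.093.
n = 6.093² + 3 = 37.12 + 3 = 40.1.
Round up.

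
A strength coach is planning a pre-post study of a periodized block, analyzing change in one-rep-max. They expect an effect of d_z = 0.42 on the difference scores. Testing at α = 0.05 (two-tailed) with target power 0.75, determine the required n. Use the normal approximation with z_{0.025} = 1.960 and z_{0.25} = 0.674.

n = 40 pairs

For a paired (one-sample on differences) test: n = ((z_{α/2} + z_β) / d)².
z_{α/2} + z_β = 1.960 + 0.674 = 2.634.
n = (2.634 / 0.42)² = 6.271² = 39.33.
Round up.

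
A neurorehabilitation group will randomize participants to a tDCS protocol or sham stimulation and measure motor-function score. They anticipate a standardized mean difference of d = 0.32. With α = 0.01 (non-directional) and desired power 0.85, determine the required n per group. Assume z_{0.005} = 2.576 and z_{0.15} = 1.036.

n = 255 per group

For two independent groups with equal n: n = 2·((z_{α/2} + z_β) / d)².
z_{α/2} + z_β = 2.576 + 1.036 = 3.612.
n = 2 × (3.612 / 0.32)² = 2 × 11.287² = 2 × 127.41 = 254.8.
Round up to the next whole participant.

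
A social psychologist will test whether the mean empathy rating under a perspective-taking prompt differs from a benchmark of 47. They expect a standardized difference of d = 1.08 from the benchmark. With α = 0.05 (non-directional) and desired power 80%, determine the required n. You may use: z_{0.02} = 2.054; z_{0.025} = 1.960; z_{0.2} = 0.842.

For a one-sample test: n = ((z_{α/2} + z_β) / d)².
z_{α/2} + z_β = 1.960 + 0.842 = 2.802.
n = (2.802 / 1.08)² = 2.594² = 6.73.
Round up.

n = 7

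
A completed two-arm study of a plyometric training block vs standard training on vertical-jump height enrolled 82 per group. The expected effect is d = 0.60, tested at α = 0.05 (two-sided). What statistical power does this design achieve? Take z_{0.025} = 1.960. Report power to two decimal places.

power ≈ 0.97

For two equal groups, power = Φ(d·√(n/2) − z_{α/2}).
d·√(n/2) = 0.60 × √(82/2) = 0.60 × 6.403 = 3.842.
z_β = 3.842 − 1.960 = 1.882.
Power = Φ(1.882) = 0.970.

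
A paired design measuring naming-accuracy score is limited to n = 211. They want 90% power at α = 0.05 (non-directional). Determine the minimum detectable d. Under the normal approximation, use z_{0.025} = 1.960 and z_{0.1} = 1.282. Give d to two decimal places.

d_min ≈ 0.22

For a single sample (or paired design) of n = 211: d_min = (z_{α/2} + z_β)/√n.
z-sum = 1.960 + 1.282 = 3.242.
d_min = 3.242 / √211 = 3.242 / 14.526 = 0.223.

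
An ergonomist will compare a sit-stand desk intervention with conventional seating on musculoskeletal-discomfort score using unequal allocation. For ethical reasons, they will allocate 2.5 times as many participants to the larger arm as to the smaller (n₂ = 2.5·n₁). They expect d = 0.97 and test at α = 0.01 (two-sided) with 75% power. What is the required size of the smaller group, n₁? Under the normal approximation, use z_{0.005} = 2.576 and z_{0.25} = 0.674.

With allocation ratio k = n₂/n₁ = 2.5, Var(x̄₁−x̄₂) = σ²(1/n₁ + 1/(k·n₁)) = σ²·(k+1)/(k·n₁).
So n₁ = (1 + 1/k)·((z_{α/2} + z_β)/d)² = 1.400 × (3.250/0.97)².
n₁ = 1.400 × 11.23 = 15.7.
Round up: n₁ = 16, giving n₂ = 2.5 × 16 = 40.

n₁ = 16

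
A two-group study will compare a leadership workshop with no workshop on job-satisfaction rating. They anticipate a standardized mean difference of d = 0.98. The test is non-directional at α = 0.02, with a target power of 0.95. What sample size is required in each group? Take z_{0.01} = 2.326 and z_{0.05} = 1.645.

For two independent groups with equal n: n = 2·((z_{α/2} + z_β) / d)².
z_{α/2} + z_β = 2.326 + 1.645 = 3.971.
n = 2 × (3.971 / 0.98)² = 2 × 4.052² = 2 × 16.42 = 32.8.
Round up to the next whole participant.

n = 33 per group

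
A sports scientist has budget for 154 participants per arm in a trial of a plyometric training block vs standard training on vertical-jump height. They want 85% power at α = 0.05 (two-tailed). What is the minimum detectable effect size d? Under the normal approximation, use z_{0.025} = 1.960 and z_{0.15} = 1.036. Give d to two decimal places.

For two independent groups of n = 154 each: d_min = (z_{α/2} + z_β)·√(2/n).
z-sum = 1.960 + 1.036 = 2.996.
d_min = 2.996 × √(2/154) = 2.996 × 0.1140 = 0.341.

d_min ≈ 0.34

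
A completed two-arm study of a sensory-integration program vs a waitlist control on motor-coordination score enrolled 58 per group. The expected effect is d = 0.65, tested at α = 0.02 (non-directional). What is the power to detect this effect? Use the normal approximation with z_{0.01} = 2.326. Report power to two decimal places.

For two equal groups, power = Φ(d·√(n/2) − z_{α/2}).
d·√(n/2) = 0.65 × √(58/2) = 0.65 × 5.385 = 3.500.
z_β = 3.500 − 2.326 = 1.174.
Power = Φ(1.174) = 0.880.

power ≈ 0.88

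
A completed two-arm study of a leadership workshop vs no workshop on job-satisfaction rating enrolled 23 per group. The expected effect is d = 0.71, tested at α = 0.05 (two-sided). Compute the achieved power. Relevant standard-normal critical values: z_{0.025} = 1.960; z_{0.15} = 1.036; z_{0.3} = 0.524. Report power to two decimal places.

For two equal groups, power = Φ(d·√(n/2) − z_{α/2}).
d·√(n/2) = 0.71 × √(23/2) = 0.71 × 3.391 = 2.408.
z_β = 2.408 − 1.960 = 0.448.
Power = Φ(0.448) = 0.673.

power ≈ 0.67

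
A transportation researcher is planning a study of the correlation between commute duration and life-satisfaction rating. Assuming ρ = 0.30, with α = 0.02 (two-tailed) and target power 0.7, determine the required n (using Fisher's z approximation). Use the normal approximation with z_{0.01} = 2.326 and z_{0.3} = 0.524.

Fisher's z: C = ½·ln((1+r)/(1−r)) = ½·ln(1.8571) = 0.3095.
n = ((z_{α/2} + z_β)/C)² + 3.
(2.326 + 0.524) / 0.3095 = 2.850 / 0.3095 = 9.208.
n = 9.208² + 3 = 84.79 + 3 = 87.8.
Round up.

n = 88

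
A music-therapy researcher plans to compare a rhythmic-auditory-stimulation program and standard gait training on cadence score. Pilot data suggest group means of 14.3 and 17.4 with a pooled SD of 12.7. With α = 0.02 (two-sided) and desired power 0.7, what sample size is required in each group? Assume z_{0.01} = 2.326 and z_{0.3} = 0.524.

n = 273 per group

Cohen's d = |M₁ − M₂| / SD_pooled = |14.3 − 17.4| / 12.7 = 3.1 / 12.7 = 0.244.
For two independent groups with equal n: n = 2·((z_{α/2} + z_β) / d)².
z_{α/2} + z_β = 2.326 + 0.524 = 2.850.
n = 2 × (2.850 / 0.244)² = 2 × 11.680² = 2 × 136.43 = 272.9.
Round up to the next whole participant.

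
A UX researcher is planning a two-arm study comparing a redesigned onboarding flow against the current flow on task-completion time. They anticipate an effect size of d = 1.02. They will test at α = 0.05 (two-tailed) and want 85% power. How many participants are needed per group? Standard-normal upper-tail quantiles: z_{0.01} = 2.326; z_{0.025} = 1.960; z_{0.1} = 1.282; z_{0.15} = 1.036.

n = 18 per group

For two independent groups with equal n: n = 2·((z_{α/2} + z_β) / d)².
z_{α/2} + z_β = 1.960 + 1.036 = 2.996.
n = 2 × (2.996 / 1.02)² = 2 × 2.937² = 2 × 8.63 = 17.3.
Round up to the next whole participant.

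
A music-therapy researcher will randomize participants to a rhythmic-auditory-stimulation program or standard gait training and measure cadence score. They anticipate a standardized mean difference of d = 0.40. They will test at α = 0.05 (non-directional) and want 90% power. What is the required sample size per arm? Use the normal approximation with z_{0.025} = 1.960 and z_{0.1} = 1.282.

n = 132 per group

For two independent groups with equal n: n = 2·((z_{α/2} + z_β) / d)².
z_{α/2} + z_β = 1.960 + 1.282 = 3.242.
n = 2 × (3.242 / 0.40)² = 2 × 8.105² = 2 × 65.69 = 131.4.
Round up to the next whole participant.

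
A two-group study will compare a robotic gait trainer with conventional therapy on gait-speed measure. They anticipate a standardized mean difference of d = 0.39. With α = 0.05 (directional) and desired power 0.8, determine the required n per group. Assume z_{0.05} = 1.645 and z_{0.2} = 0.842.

n = 82 per group

For two independent groups with equal n: n = 2·((z_{α} + z_β) / d)².
z_{α} + z_β = 1.645 + 0.842 = 2.487.
n = 2 × (2.487 / 0.39)² = 2 × 6.377² = 2 × 40.67 = 81.3.
Round up to the next whole participant.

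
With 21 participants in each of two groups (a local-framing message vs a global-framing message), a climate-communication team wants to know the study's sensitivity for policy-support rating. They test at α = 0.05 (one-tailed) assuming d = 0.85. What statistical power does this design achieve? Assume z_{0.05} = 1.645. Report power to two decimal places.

power ≈ 0.87

For two equal groups, power = Φ(d·√(n/2) − z_{α}).
d·√(n/2) = 0.85 × √(21/2) = 0.85 × 3.240 = 2.754.
z_β = 2.754 − 1.645 = 1.109.
Power = Φ(1.109) = 0.866.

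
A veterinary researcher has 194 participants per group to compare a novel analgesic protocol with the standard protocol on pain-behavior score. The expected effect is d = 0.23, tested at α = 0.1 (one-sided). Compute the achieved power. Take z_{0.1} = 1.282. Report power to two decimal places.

For two equal groups, power = Φ(d·√(n/2) − z_{α}).
d·√(n/2) = 0.23 × √(194/2) = 0.23 × 9.849 = 2.265.
z_β = 2.265 − 1.282 = 0.983.
Power = Φ(0.983) = 0.837.

power ≈ 0.84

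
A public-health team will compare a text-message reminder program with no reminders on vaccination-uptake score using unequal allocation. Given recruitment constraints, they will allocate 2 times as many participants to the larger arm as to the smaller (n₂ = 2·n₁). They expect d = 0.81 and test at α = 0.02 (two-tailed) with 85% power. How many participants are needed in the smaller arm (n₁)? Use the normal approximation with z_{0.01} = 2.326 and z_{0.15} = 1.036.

n₁ = 26

With allocation ratio k = n₂/n₁ = 2, Var(x̄₁−x̄₂) = σ²(1/n₁ + 1/(k·n₁)) = σ²·(k+1)/(k·n₁).
So n₁ = (1 + 1/k)·((z_{α/2} + z_β)/d)² = 1.500 × (3.362/0.81)².
n₁ = 1.500 × 17.23 = 25.8.
Round up: n₁ = 26, giving n₂ = 2 × 26 = 52.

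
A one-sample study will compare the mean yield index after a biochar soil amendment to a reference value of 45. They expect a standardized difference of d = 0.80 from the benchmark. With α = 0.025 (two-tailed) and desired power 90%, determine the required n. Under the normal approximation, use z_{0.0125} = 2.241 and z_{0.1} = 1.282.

n = 20

For a one-sample test: n = ((z_{α/2} + z_β) / d)².
z_{α/2} + z_β = 2.241 + 1.282 = 3.523.
n = (3.523 / 0.80)² = 4.404² = 19.39.
Round up.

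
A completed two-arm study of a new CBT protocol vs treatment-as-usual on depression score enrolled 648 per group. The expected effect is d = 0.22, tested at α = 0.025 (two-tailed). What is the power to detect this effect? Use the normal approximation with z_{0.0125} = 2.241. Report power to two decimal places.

power ≈ 0.96

For two equal groups, power = Φ(d·√(n/2) − z_{α/2}).
d·√(n/2) = 0.22 × √(648/2) = 0.22 × 18.000 = 3.960.
z_β = 3.960 − 2.241 = 1.719.
Power = Φ(1.719) = 0.957.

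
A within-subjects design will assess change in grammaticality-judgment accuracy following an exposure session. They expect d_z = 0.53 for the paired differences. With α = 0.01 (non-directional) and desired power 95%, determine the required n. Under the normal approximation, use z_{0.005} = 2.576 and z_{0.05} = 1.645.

For a paired (one-sample on differences) test: n = ((z_{α/2} + z_β) / d)².
z_{α/2} + z_β = 2.576 + 1.645 = 4.221.
n = (4.221 / 0.53)² = 7.964² = 63.43.
Round up.

n = 64 pairs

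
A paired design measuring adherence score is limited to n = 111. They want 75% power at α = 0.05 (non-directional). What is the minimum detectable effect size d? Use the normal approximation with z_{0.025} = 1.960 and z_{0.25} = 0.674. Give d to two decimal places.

d_min ≈ 0.25

For a single sample (or paired design) of n = 111: d_min = (z_{α/2} + z_β)/√n.
z-sum = 1.960 + 0.674 = 2.634.
d_min = 2.634 / √111 = 2.634 / 10.536 = 0.250.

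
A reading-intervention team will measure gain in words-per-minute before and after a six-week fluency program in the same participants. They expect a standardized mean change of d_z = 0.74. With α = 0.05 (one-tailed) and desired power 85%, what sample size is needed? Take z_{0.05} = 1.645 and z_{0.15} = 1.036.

For a paired (one-sample on differences) test: n = ((z_{α} + z_β) / d)².
z_{α} + z_β = 1.645 + 1.036 = 2.681.
n = (2.681 / 0.74)² = 3.623² = 13.13.
Round up.

n = 14 pairs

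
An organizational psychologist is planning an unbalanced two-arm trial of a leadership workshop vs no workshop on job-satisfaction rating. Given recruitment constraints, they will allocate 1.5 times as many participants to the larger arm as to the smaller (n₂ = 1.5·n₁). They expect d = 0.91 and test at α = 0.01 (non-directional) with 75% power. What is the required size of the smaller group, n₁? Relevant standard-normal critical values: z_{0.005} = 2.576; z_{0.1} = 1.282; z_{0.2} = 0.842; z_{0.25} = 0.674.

With allocation ratio k = n₂/n₁ = 1.5, Var(x̄₁−x̄₂) = σ²(1/n₁ + 1/(k·n₁)) = σ²·(k+1)/(k·n₁).
So n₁ = (1 + 1/k)·((z_{α/2} + z_β)/d)² = 1.667 × (3.250/0.91)².
n₁ = 1.667 × 12.76 = 21.3.
Round up: n₁ = 22, giving n₂ = 1.5 × 22 = 33.

n₁ = 22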